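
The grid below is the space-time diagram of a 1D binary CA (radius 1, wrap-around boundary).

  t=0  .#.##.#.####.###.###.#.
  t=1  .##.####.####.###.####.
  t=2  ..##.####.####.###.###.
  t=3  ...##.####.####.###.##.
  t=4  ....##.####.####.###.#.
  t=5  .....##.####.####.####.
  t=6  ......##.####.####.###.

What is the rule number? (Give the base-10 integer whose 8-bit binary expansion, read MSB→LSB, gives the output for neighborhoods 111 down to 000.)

228

  [7] ### => #  t=0,i=9
  [6] ##. => #  t=0,i=4
  [5] #.# => #  t=0,i=2
  [4] #.. => .  t=0,i=22
  [3] .## => .  t=0,i=3
  [2] .#. => #  t=0,i=1
  [1] ..# => .  t=0,i=0
  [0] ... => .  t=2,i=0
  bits 11100100 = 228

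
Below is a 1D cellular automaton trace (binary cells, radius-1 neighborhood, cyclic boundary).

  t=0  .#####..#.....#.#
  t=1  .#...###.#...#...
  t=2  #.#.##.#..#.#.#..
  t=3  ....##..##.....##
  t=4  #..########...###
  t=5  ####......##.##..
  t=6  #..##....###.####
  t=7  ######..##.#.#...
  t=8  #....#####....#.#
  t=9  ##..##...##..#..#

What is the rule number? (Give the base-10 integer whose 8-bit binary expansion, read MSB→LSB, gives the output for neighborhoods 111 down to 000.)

  [7] ### => .  t=0,i=2
  [6] ##. => #  t=0,i=5
  [5] #.# => .  t=0,i=0
  [4] #.. => #  t=0,i=6
  [3] .## => #  t=0,i=1
  [2] .#. => .  t=0,i=8
  [1] ..# => #  t=0,i=7
  [0] ... => .  t=0,i=10
  bits 01011010 = 90

90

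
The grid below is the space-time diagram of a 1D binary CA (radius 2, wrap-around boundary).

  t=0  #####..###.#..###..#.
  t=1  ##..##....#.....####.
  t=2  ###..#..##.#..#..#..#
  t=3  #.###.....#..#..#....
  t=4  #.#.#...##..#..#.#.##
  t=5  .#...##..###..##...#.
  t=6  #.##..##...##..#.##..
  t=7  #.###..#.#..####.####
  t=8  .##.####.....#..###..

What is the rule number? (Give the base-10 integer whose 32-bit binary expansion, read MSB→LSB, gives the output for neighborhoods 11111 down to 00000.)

516329766

  #####|.  b31=0 t=0,i=2
  ####.|.  b30=0 t=0,i=3
  ###.#|.  b29=0 t=0,i=9
  ###..|#  b28=1 t=0,i=4
  ##.##|#  b27=1 t=1,i=20
  ##.#.|#  b26=1 t=0,i=10
  ##..#|#  b25=1 t=0,i=5
  ##...|.  b24=0 t=1,i=6
  #.###|#  b23=1 t=0,i=0
  #.##.|#  b22=1 t=1,i=0
  #.#.#|.  b21=0 t=4,i=2
  #.#..|.  b20=0 t=0,i=11
  #..##|.  b19=0 t=0,i=6
  #..#.|#  b18=1 t=0,i=18
  #...#|#  b17=1 t=4,i=6
  #....|.  b16=0 t=1,i=7
  .####|#  b15=1 t=0,i=1
  .###.|.  b14=0 t=0,i=8
  .##.#|.  b13=0 t=2,i=9
  .##..|#  b12=1 t=1,i=1
  .#.##|.  b11=0 t=0,i=20
  .#.#.|.  b10=0 t=4,i=3
  .#..#|.  b9=0 t=0,i=12
  .#...|#  b8=1 t=1,i=11
  ..###|.  b7=0 t=0,i=7
  ..##.|.  b6=0 t=1,i=4
  ..#.#|#  b5=1 t=0,i=19
  ..#..|.  b4=0 t=1,i=10
  ...##|.  b3=0 t=1,i=15
  ...#.|#  b2=1 t=1,i=9
  ....#|#  b1=1 t=1,i=8
  .....|.  b0=0 t=1,i=13
  bits 00011110110001101001000100100110 = 516329766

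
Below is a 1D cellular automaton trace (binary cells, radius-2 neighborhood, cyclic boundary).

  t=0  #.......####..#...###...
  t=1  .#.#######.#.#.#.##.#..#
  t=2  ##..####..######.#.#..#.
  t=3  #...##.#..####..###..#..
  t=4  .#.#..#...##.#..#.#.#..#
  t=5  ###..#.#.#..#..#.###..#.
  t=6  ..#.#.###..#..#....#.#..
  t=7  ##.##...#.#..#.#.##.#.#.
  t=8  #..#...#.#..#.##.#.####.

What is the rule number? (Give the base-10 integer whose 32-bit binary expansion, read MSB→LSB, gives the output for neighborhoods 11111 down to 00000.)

  #####|#  b31=1 t=1,i=5
  ####.|.  b30=0 t=0,i=10
  ###.#|.  b29=0 t=1,i=9
  ###..|#  b28=1 t=0,i=11
  ##.##|.  b27=0 t=7,i=2
  ##.#.|#  b26=1 t=1,i=10
  ##..#|.  b25=0 t=0,i=12
  ##...|.  b24=0 t=0,i=21
  #.###|.  b23=0 t=1,i=3
  #.##.|#  b22=1 t=1,i=17
  #.#.#|#  b21=1 t=1,i=1
  #.#..|.  b20=0 t=1,i=20
  #..##|.  b19=0 t=2,i=3
  #..#.|#  b18=1 t=0,i=13
  #...#|.  b17=0 t=0,i=16
  #....|.  b16=0 t=0,i=2
  .####|#  b15=1 t=0,i=9
  .###.|.  b14=0 t=0,i=19
  .##.#|.  b13=0 t=1,i=18
  .##..|.  b12=0 t=2,i=1
  .#.##|.  b11=0 t=1,i=2
  .#.#.|#  b10=1 t=1,i=0
  .#..#|.  b9=0 t=1,i=21
  .#...|#  b8=1 t=0,i=1
  ..###|#  b7=1 t=0,i=8
  ..##.|.  b6=0 t=3,i=4
  ..#.#|.  b5=0 t=1,i=23
  ..#..|.  b4=0 t=0,i=0
  ...##|#  b3=1 t=0,i=7
  ...#.|#  b2=1 t=0,i=23
  ....#|#  b1=1 t=0,i=6
  .....|#  b0=1 t=0,i=3
  bits 10010100011001001000010110001111 = 2489615759

2489615759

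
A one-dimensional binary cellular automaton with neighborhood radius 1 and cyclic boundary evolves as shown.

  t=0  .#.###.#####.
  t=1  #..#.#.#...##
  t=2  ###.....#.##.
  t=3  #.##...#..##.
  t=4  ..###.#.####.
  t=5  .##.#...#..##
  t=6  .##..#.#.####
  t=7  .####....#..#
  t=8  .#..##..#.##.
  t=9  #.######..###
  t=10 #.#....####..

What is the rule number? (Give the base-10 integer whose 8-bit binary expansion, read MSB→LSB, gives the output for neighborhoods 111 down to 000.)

90

  nb ###: next=.  (t=0,i=4, bit7=0)
  nb ##.: next=#  (t=0,i=5, bit6=1)
  nb #.#: next=.  (t=0,i=2, bit5=0)
  nb #..: next=#  (t=0,i=12, bit4=1)
  nb .##: next=#  (t=0,i=3, bit3=1)
  nb .#.: next=.  (t=0,i=1, bit2=0)
  nb ..#: next=#  (t=0,i=0, bit1=1)
  nb ...: next=.  (t=1,i=9, bit0=0)
  bits 01011010 = 90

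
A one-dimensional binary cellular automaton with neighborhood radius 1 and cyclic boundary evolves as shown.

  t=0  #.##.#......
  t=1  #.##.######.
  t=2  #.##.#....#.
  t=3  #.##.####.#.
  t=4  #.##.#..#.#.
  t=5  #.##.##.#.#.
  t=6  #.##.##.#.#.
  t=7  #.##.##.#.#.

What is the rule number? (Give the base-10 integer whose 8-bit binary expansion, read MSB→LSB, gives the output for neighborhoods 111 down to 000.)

  ### -> .   bit 7 = 0  t=1,i=6
  ##. -> #   bit 6 = 1  t=0,i=3
  #.# -> .   bit 5 = 0  t=0,i=1
  #.. -> #   bit 4 = 1  t=0,i=6
  .## -> #   bit 3 = 1  t=0,i=2
  .#. -> #   bit 2 = 1  t=0,i=0
  ..# -> .   bit 1 = 0  t=0,i=11
  ... -> #   bit 0 = 1  t=0,i=7
  bits 01011101 = 93

93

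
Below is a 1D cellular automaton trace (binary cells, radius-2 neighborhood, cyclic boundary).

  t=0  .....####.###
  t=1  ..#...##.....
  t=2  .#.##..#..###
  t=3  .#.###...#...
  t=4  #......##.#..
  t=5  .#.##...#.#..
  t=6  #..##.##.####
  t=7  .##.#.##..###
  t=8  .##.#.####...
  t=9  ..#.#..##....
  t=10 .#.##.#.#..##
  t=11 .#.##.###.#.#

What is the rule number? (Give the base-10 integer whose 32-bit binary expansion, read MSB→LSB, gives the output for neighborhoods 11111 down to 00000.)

3262821637

  [31] ##### => #  t=6,i=11
  [30] ####. => #  t=0,i=7
  [29] ###.# => .  t=0,i=8
  [28] ###.. => .  t=0,i=12
  [27] ##.## => .  t=0,i=9
  [26] ##.#. => .  t=2,i=0
  [25] ##..# => #  t=2,i=5
  [24] ##... => .  t=0,i=0
  [23] #.### => .  t=0,i=10
  [22] #.##. => #  t=2,i=3
  [21] #.#.# => #  t=2,i=1
  [20] #.#.. => #  t=4,i=10
  [19] #..## => #  t=2,i=9
  [18] #..#. => .  t=2,i=6
  [17] #...# => #  t=1,i=4
  [16] #.... => .  t=0,i=1
  [15] .#### => #  t=0,i=6
  [14] .###. => .  t=0,i=11
  [13] .##.# => #  t=4,i=8
  [12] .##.. => #  t=1,i=7
  [11] .#.## => .  t=2,i=2
  [10] .#.#. => #  t=5,i=9
  [9] .#..# => .  t=2,i=8
  [8] .#... => #  t=1,i=3
  [7] ..### => .  t=0,i=5
  [6] ..##. => .  t=1,i=6
  [5] ..#.# => .  t=3,i=1
  [4] ..#.. => .  t=1,i=2
  [3] ...## => .  t=0,i=4
  [2] ...#. => #  t=1,i=1
  [1] ....# => .  t=0,i=3
  [0] ..... => #  t=0,i=2
  bits 11000010011110101011010100000101 = 3262821637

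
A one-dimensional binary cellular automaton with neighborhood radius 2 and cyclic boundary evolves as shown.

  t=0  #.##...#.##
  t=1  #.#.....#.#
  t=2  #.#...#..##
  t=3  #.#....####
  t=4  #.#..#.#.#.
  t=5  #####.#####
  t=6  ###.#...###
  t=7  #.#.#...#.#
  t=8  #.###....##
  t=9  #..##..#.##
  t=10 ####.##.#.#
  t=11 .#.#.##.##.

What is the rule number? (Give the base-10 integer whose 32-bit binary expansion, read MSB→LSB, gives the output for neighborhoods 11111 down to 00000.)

  ##### -> #   bit 31 = 1  t=3,i=9
  ####. -> .   bit 30 = 0  t=3,i=10
  ###.# -> #   bit 29 = 1  t=0,i=0
  ###.. -> #   bit 28 = 1  t=8,i=4
  ##.## -> .   bit 27 = 0  t=0,i=1
  ##.#. -> .   bit 26 = 0  t=1,i=1
  ##..# -> #   bit 25 = 1  t=9,i=1
  ##... -> .   bit 24 = 0  t=0,i=4
  #.### -> .   bit 23 = 0  t=0,i=9
  #.##. -> #   bit 22 = 1  t=0,i=2
  #.#.# -> #   bit 21 = 1  t=4,i=0
  #.#.. -> #   bit 20 = 1  t=1,i=2
  #..## -> #   bit 19 = 1  t=2,i=8
  #..#. -> #   bit 18 = 1  t=4,i=4
  #...# -> .   bit 17 = 0  t=0,i=5
  #.... -> .   bit 16 = 0  t=1,i=4
  .#### -> .   bit 15 = 0  t=3,i=8
  .###. -> #   bit 14 = 1  t=0,i=10
  .##.# -> #   bit 13 = 1  t=1,i=0
  .##.. -> .   bit 12 = 0  t=0,i=3
  .#.## -> #   bit 11 = 1  t=0,i=8
  .#.#. -> #   bit 10 = 1  t=4,i=1
  .#..# -> #   bit 9 = 1  t=2,i=7
  .#... -> .   bit 8 = 0  t=1,i=3
  ..### -> #   bit 7 = 1  t=2,i=9
  ..##. -> #   bit 6 = 1  t=9,i=3
  ..#.# -> .   bit 5 = 0  t=0,i=7
  ..#.. -> .   bit 4 = 0  t=2,i=6
  ...## -> .   bit 3 = 0  t=3,i=6
  ...#. -> .   bit 2 = 0  t=0,i=6
  ....# -> #   bit 1 = 1  t=1,i=6
  ..... -> .   bit 0 = 0  t=1,i=5
  bits 10110010011111000110111011000010 = 2994499266

2994499266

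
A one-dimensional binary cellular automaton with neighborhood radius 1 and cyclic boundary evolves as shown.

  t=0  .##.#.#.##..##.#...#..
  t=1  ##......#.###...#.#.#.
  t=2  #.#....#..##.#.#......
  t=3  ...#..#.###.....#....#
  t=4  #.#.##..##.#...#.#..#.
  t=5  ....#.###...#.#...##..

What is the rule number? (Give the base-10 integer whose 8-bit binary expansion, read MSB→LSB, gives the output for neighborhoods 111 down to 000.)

  ###|#  b7=1 t=1,i=11
  ##.|.  b6=0 t=0,i=2
  #.#|.  b5=0 t=0,i=3
  #..|#  b4=1 t=0,i=10
  .##|#  b3=1 t=0,i=1
  .#.|.  b2=0 t=0,i=4
  ..#|#  b1=1 t=0,i=0
  ...|.  b0=0 t=0,i=17
  bits 10011010 = 154

154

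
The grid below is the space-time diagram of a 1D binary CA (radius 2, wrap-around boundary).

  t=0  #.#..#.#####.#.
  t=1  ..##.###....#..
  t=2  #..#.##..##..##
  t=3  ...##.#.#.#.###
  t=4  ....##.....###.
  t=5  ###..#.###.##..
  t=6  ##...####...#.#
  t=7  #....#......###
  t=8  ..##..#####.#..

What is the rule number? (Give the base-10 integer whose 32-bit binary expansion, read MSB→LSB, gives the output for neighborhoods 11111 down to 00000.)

  nb #####: next=.  (t=0,i=9, bit31=0)
  nb ####.: next=.  (t=0,i=10, bit30=0)
  nb ###.#: next=.  (t=0,i=11, bit29=0)
  nb ###..: next=.  (t=1,i=7, bit28=0)
  nb ##.##: next=.  (t=1,i=4, bit27=0)
  nb ##.#.: next=#  (t=0,i=12, bit26=1)
  nb ##..#: next=.  (t=2,i=1, bit25=0)
  nb ##...: next=.  (t=1,i=8, bit24=0)
  nb #.###: next=#  (t=0,i=7, bit23=1)
  nb #.##.: next=.  (t=2,i=5, bit22=0)
  nb #.#.#: next=.  (t=0,i=0, bit21=0)
  nb #.#..: next=#  (t=0,i=2, bit20=1)
  nb #..##: next=#  (t=2,i=8, bit19=1)
  nb #..#.: next=.  (t=0,i=4, bit18=0)
  nb #...#: next=.  (t=3,i=1, bit17=0)
  nb #....: next=#  (t=1,i=9, bit16=1)
  nb .####: next=.  (t=0,i=8, bit15=0)
  nb .###.: next=#  (t=1,i=6, bit14=1)
  nb .##.#: next=#  (t=1,i=3, bit13=1)
  nb .##..: next=#  (t=2,i=6, bit12=1)
  nb .#.##: next=#  (t=0,i=6, bit11=1)
  nb .#.#.: next=.  (t=0,i=1, bit10=0)
  nb .#..#: next=#  (t=0,i=3, bit9=1)
  nb .#...: next=#  (t=1,i=13, bit8=1)
  nb ..###: next=#  (t=2,i=13, bit7=1)
  nb ..##.: next=.  (t=1,i=2, bit6=0)
  nb ..#.#: next=#  (t=0,i=5, bit5=1)
  nb ..#..: next=.  (t=1,i=12, bit4=0)
  nb ...##: next=.  (t=1,i=1, bit3=0)
  nb ...#.: next=.  (t=1,i=11, bit2=0)
  nb ....#: next=#  (t=1,i=0, bit1=1)
  nb .....: next=#  (t=4,i=1, bit0=1)
  bits 00000100100110010111101110100011 = 77167523

77167523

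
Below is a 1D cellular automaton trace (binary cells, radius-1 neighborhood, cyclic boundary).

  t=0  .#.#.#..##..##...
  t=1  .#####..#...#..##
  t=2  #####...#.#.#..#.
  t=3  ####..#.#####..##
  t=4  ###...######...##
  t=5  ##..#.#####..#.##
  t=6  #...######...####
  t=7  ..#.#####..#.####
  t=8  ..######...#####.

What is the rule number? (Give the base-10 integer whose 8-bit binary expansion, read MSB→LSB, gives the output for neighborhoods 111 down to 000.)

  ###|#  b7=1 t=1,i=2
  ##.|.  b6=0 t=0,i=9
  #.#|#  b5=1 t=0,i=2
  #..|.  b4=0 t=0,i=6
  .##|#  b3=1 t=0,i=8
  .#.|#  b2=1 t=0,i=1
  ..#|.  b1=0 t=0,i=0
  ...|#  b0=1 t=0,i=15
  bits 10101101 = 173

173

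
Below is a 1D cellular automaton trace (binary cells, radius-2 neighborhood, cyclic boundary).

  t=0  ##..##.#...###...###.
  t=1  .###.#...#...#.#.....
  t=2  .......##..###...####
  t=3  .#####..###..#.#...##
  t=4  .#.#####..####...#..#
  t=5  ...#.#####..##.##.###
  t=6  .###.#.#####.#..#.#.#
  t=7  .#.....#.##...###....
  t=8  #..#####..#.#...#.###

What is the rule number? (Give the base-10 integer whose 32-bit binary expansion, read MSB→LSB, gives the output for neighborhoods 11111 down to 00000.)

3532599847

  nb #####: next=#  (t=3,i=3, bit31=1)
  nb ####.: next=#  (t=2,i=19, bit30=1)
  nb ###.#: next=.  (t=0,i=19, bit29=0)
  nb ###..: next=#  (t=0,i=13, bit28=1)
  nb ##.##: next=.  (t=0,i=20, bit27=0)
  nb ##.#.: next=.  (t=0,i=6, bit26=0)
  nb ##..#: next=#  (t=0,i=2, bit25=1)
  nb ##...: next=.  (t=0,i=14, bit24=0)
  nb #.###: next=#  (t=3,i=1, bit23=1)
  nb #.##.: next=.  (t=0,i=0, bit22=0)
  nb #.#.#: next=.  (t=4,i=1, bit21=0)
  nb #.#..: next=.  (t=0,i=7, bit20=0)
  nb #..##: next=#  (t=0,i=3, bit19=1)
  nb #..#.: next=#  (t=3,i=12, bit18=1)
  nb #...#: next=#  (t=0,i=9, bit17=1)
  nb #....: next=#  (t=1,i=17, bit16=1)
  nb .####: next=.  (t=2,i=18, bit15=0)
  nb .###.: next=.  (t=0,i=12, bit14=0)
  nb .##.#: next=#  (t=0,i=5, bit13=1)
  nb .##..: next=#  (t=0,i=1, bit12=1)
  nb .#.##: next=.  (t=4,i=2, bit11=0)
  nb .#.#.: next=.  (t=1,i=14, bit10=0)
  nb .#..#: next=#  (t=4,i=18, bit9=1)
  nb .#...: next=.  (t=0,i=8, bit8=0)
  nb ..###: next=.  (t=0,i=11, bit7=0)
  nb ..##.: next=.  (t=0,i=4, bit6=0)
  nb ..#.#: next=#  (t=1,i=13, bit5=1)
  nb ..#..: next=.  (t=1,i=9, bit4=0)
  nb ...##: next=.  (t=0,i=10, bit3=0)
  nb ...#.: next=#  (t=1,i=8, bit2=1)
  nb ....#: next=#  (t=1,i=20, bit1=1)
  nb .....: next=#  (t=1,i=18, bit0=1)
  bits 11010010100011110011001000100111 = 3532599847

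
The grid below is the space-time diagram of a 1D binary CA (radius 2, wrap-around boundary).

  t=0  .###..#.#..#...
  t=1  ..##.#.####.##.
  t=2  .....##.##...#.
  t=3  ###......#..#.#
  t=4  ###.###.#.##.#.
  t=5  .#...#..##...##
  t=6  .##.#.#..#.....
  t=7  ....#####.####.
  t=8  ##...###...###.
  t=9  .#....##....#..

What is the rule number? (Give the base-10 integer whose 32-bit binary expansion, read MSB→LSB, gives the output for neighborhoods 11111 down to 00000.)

  ##### -> #   bit 31 = 1  t=7,i=6
  ####. -> #   bit 30 = 1  t=1,i=9
  ###.# -> .   bit 29 = 0  t=1,i=10
  ###.. -> #   bit 28 = 1  t=0,i=3
  ##.## -> .   bit 27 = 0  t=1,i=11
  ##.#. -> .   bit 26 = 0  t=1,i=4
  ##..# -> .   bit 25 = 0  t=0,i=4
  ##... -> .   bit 24 = 0  t=1,i=14
  #.### -> .   bit 23 = 0  t=1,i=7
  #.##. -> .   bit 22 = 0  t=1,i=12
  #.#.# -> #   bit 21 = 1  t=1,i=5
  #.#.. -> #   bit 20 = 1  t=0,i=8
  #..## -> .   bit 19 = 0  t=5,i=7
  #..#. -> #   bit 18 = 1  t=0,i=5
  #...# -> .   bit 17 = 0  t=1,i=0
  #.... -> #   bit 16 = 1  t=0,i=13
  .#### -> #   bit 15 = 1  t=1,i=8
  .###. -> #   bit 14 = 1  t=0,i=2
  .##.# -> .   bit 13 = 0  t=1,i=3
  .##.. -> #   bit 12 = 1  t=1,i=13
  .#.## -> #   bit 11 = 1  t=1,i=6
  .#.#. -> #   bit 10 = 1  t=0,i=7
  .#..# -> #   bit 9 = 1  t=0,i=9
  .#... -> #   bit 8 = 1  t=0,i=12
  ..### -> .   bit 7 = 0  t=0,i=1
  ..##. -> .   bit 6 = 0  t=1,i=2
  ..#.# -> .   bit 5 = 0  t=0,i=6
  ..#.. -> .   bit 4 = 0  t=0,i=11
  ...## -> .   bit 3 = 0  t=0,i=0
  ...#. -> #   bit 2 = 1  t=2,i=12
  ....# -> .   bit 1 = 0  t=0,i=14
  ..... -> #   bit 0 = 1  t=2,i=1
  bits 11010000001101011101111100000101 = 3493191429

3493191429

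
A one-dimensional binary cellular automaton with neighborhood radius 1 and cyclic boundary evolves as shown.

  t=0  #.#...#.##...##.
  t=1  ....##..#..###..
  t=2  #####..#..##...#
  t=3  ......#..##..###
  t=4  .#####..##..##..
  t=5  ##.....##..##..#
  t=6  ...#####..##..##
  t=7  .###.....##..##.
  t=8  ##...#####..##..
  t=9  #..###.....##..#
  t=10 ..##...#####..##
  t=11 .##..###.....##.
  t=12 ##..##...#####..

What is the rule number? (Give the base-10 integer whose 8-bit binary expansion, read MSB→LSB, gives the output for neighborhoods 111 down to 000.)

  ### -> .   bit 7 = 0  t=1,i=12
  ##. -> .   bit 6 = 0  t=0,i=9
  #.# -> .   bit 5 = 0  t=0,i=1
  #.. -> .   bit 4 = 0  t=0,i=3
  .## -> #   bit 3 = 1  t=0,i=8
  .#. -> .   bit 2 = 0  t=0,i=0
  ..# -> #   bit 1 = 1  t=0,i=5
  ... -> #   bit 0 = 1  t=0,i=4
  bits 00001011 = 11

11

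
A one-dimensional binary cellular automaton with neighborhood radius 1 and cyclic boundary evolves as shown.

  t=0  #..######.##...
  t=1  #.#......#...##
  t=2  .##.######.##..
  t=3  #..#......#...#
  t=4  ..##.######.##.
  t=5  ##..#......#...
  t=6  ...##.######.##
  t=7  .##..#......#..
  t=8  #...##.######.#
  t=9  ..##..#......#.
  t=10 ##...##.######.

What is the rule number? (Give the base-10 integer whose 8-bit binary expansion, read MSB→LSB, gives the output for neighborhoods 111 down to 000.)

39

  nb ###: next=.  (t=0,i=4, bit7=0)
  nb ##.: next=.  (t=0,i=8, bit6=0)
  nb #.#: next=#  (t=0,i=9, bit5=1)
  nb #..: next=.  (t=0,i=1, bit4=0)
  nb .##: next=.  (t=0,i=3, bit3=0)
  nb .#.: next=#  (t=0,i=0, bit2=1)
  nb ..#: next=#  (t=0,i=2, bit1=1)
  nb ...: next=#  (t=0,i=13, bit0=1)
  bits 00100111 = 39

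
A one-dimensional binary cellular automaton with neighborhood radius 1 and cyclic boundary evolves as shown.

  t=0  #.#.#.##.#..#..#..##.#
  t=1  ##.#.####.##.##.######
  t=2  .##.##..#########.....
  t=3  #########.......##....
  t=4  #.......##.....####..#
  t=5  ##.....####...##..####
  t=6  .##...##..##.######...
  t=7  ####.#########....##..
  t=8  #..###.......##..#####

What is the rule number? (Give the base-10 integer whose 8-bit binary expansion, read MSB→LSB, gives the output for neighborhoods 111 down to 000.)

  ###|.  b7=0 t=1,i=0
  ##.|#  b6=1 t=0,i=0
  #.#|#  b5=1 t=0,i=1
  #..|#  b4=1 t=0,i=10
  .##|#  b3=1 t=0,i=6
  .#.|.  b2=0 t=0,i=2
  ..#|#  b1=1 t=0,i=11
  ...|.  b0=0 t=2,i=18
  bits 01111010 = 122

122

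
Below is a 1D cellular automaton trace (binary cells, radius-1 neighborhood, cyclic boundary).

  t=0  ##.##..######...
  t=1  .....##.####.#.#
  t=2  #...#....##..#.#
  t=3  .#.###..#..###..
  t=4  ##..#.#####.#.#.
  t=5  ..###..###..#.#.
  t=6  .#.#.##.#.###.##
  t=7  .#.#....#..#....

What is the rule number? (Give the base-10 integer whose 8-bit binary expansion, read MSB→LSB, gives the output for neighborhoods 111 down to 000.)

  [7] ### => #  t=0,i=8
  [6] ##. => .  t=0,i=1
  [5] #.# => .  t=0,i=2
  [4] #.. => #  t=0,i=5
  [3] .## => .  t=0,i=0
  [2] .#. => #  t=1,i=13
  [1] ..# => #  t=0,i=6
  [0] ... => .  t=0,i=14
  bits 10010110 = 150

150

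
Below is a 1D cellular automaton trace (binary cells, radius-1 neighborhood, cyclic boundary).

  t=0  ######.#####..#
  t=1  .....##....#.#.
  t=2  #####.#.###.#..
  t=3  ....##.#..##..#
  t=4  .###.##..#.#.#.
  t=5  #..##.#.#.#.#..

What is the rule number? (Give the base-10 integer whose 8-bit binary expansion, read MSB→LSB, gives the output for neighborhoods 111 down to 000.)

99

  [7] ### => .  t=0,i=0
  [6] ##. => #  t=0,i=5
  [5] #.# => #  t=0,i=6
  [4] #.. => .  t=0,i=12
  [3] .## => .  t=0,i=7
  [2] .#. => .  t=1,i=11
  [1] ..# => #  t=0,i=13
  [0] ... => #  t=1,i=0
  bits 01100011 = 99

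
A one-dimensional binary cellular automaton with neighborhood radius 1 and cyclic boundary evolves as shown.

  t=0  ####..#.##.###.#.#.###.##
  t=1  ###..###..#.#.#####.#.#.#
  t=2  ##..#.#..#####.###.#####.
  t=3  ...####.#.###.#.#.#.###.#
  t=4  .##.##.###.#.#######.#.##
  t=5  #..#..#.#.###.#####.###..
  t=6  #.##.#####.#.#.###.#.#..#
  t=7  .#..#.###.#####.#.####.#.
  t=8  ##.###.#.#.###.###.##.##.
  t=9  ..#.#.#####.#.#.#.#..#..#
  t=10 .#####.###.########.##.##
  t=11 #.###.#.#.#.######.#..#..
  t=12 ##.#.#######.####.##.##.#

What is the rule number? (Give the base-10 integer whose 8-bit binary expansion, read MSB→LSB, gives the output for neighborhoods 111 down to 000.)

  nb ###: next=#  (t=0,i=0, bit7=1)
  nb ##.: next=.  (t=0,i=3, bit6=0)
  nb #.#: next=#  (t=0,i=7, bit5=1)
  nb #..: next=.  (t=0,i=4, bit4=0)
  nb .##: next=.  (t=0,i=8, bit3=0)
  nb .#.: next=#  (t=0,i=6, bit2=1)
  nb ..#: next=#  (t=0,i=5, bit1=1)
  nb ...: next=#  (t=3,i=1, bit0=1)
  bits 10100111 = 167

167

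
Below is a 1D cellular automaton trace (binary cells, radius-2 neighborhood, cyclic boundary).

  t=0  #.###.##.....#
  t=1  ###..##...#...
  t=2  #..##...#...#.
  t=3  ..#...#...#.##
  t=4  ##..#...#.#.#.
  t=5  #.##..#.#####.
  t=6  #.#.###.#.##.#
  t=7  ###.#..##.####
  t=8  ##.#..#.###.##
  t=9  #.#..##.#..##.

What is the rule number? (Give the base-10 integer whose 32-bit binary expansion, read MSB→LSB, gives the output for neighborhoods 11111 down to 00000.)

3471713441

  ##### -> #   bit 31 = 1  t=5,i=10
  ####. -> #   bit 30 = 1  t=5,i=11
  ###.# -> .   bit 29 = 0  t=0,i=4
  ###.. -> .   bit 28 = 0  t=1,i=2
  ##.## -> #   bit 27 = 1  t=0,i=1
  ##.#. -> #   bit 26 = 1  t=5,i=13
  ##..# -> #   bit 25 = 1  t=1,i=3
  ##... -> .   bit 24 = 0  t=0,i=8
  #.### -> #   bit 23 = 1  t=0,i=2
  #.##. -> #   bit 22 = 1  t=0,i=6
  #.#.# -> #   bit 21 = 1  t=4,i=10
  #.#.. -> .   bit 20 = 0  t=2,i=0
  #..## -> #   bit 19 = 1  t=1,i=4
  #..#. -> #   bit 18 = 1  t=3,i=1
  #...# -> #   bit 17 = 1  t=1,i=8
  #.... -> .   bit 16 = 0  t=0,i=9
  .#### -> .   bit 15 = 0  t=5,i=9
  .###. -> .   bit 14 = 0  t=0,i=3
  .##.# -> #   bit 13 = 1  t=0,i=0
  .##.. -> .   bit 12 = 0  t=0,i=7
  .#.## -> .   bit 11 = 0  t=3,i=11
  .#.#. -> #   bit 10 = 1  t=2,i=13
  .#..# -> .   bit 9 = 0  t=2,i=1
  .#... -> .   bit 8 = 0  t=1,i=11
  ..### -> #   bit 7 = 1  t=1,i=0
  ..##. -> .   bit 6 = 0  t=0,i=13
  ..#.# -> #   bit 5 = 1  t=2,i=12
  ..#.. -> .   bit 4 = 0  t=1,i=10
  ...## -> .   bit 3 = 0  t=0,i=12
  ...#. -> .   bit 2 = 0  t=1,i=9
  ....# -> .   bit 1 = 0  t=0,i=11
  ..... -> #   bit 0 = 1  t=0,i=10
  bits 11001110111011100010010010100001 = 3471713441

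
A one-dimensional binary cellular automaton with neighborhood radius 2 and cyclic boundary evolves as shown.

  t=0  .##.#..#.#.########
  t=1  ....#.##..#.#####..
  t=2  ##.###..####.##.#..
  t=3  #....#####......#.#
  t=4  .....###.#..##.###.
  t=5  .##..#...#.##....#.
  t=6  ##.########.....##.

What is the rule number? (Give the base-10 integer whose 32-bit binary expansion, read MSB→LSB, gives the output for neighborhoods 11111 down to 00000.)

2451474933

  ##### -> #   bit 31 = 1  t=0,i=13
  ####. -> .   bit 30 = 0  t=0,i=17
  ###.# -> .   bit 29 = 0  t=0,i=18
  ###.. -> #   bit 28 = 1  t=1,i=16
  ##.## -> .   bit 27 = 0  t=0,i=0
  ##.#. -> .   bit 26 = 0  t=0,i=3
  ##..# -> #   bit 25 = 1  t=1,i=8
  ##... -> .   bit 24 = 0  t=1,i=17
  #.### -> .   bit 23 = 0  t=0,i=11
  #.##. -> .   bit 22 = 0  t=0,i=1
  #.#.# -> .   bit 21 = 0  t=0,i=9
  #.#.. -> #   bit 20 = 1  t=0,i=4
  #..## -> #   bit 19 = 1  t=2,i=7
  #..#. -> #   bit 18 = 1  t=0,i=6
  #...# -> #   bit 17 = 1  t=5,i=7
  #.... -> .   bit 16 = 0  t=1,i=18
  .#### -> #   bit 15 = 1  t=0,i=12
  .###. -> .   bit 14 = 0  t=2,i=4
  .##.# -> .   bit 13 = 0  t=0,i=2
  .##.. -> .   bit 12 = 0  t=1,i=7
  .#.## -> #   bit 11 = 1  t=0,i=10
  .#.#. -> .   bit 10 = 0  t=0,i=8
  .#..# -> .   bit 9 = 0  t=0,i=5
  .#... -> #   bit 8 = 1  t=5,i=6
  ..### -> #   bit 7 = 1  t=2,i=8
  ..##. -> #   bit 6 = 1  t=2,i=0
  ..#.# -> #   bit 5 = 1  t=0,i=7
  ..#.. -> #   bit 4 = 1  t=5,i=5
  ...## -> .   bit 3 = 0  t=3,i=4
  ...#. -> #   bit 2 = 1  t=1,i=3
  ....# -> .   bit 1 = 0  t=1,i=2
  ..... -> #   bit 0 = 1  t=1,i=0
  bits 10010010000111101000100111110101 = 2451474933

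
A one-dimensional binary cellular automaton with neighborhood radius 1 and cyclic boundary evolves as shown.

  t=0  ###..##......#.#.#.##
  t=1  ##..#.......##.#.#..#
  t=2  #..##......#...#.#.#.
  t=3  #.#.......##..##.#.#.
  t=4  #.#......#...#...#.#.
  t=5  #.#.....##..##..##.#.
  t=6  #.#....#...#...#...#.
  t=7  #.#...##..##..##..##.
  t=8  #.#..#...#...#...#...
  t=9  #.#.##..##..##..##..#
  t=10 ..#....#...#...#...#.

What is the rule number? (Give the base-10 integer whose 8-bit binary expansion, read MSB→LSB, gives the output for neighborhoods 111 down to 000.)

134

  ###|#  b7=1 t=0,i=0
  ##.|.  b6=0 t=0,i=2
  #.#|.  b5=0 t=0,i=14
  #..|.  b4=0 t=0,i=3
  .##|.  b3=0 t=0,i=5
  .#.|#  b2=1 t=0,i=13
  ..#|#  b1=1 t=0,i=4
  ...|.  b0=0 t=0,i=8
  bits 10000110 = 134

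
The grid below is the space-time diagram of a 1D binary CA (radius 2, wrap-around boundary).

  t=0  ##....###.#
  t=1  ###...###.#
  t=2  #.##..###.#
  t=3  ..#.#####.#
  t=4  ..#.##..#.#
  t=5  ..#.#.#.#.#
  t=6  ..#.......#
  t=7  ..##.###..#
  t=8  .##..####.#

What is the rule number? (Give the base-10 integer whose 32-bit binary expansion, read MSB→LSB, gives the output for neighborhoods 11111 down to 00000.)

  [31] ##### => .  t=3,i=6
  [30] ####. => .  t=1,i=1
  [29] ###.# => #  t=0,i=8
  [28] ###.. => #  t=0,i=1
  [27] ##.## => .  t=0,i=9
  [26] ##.#. => .  t=3,i=9
  [25] ##..# => #  t=2,i=4
  [24] ##... => #  t=0,i=2
  [23] #.### => #  t=0,i=10
  [22] #.##. => #  t=2,i=2
  [21] #.#.# => .  t=5,i=4
  [20] #.#.. => #  t=3,i=10
  [19] #..## => #  t=2,i=5
  [18] #..#. => .  t=3,i=1
  [17] #...# => .  t=1,i=4
  [16] #.... => .  t=0,i=3
  [15] .#### => #  t=1,i=0
  [14] .###. => #  t=0,i=0
  [13] .##.# => .  t=2,i=0
  [12] .##.. => .  t=2,i=3
  [11] .#.## => .  t=3,i=3
  [10] .#.#. => .  t=4,i=9
  [9] .#..# => .  t=3,i=0
  [8] .#... => #  t=6,i=3
  [7] ..### => #  t=0,i=6
  [6] ..##. => #  t=7,i=2
  [5] ..#.# => #  t=3,i=2
  [4] ..#.. => #  t=6,i=2
  [3] ...## => .  t=0,i=5
  [2] ...#. => .  t=6,i=9
  [1] ....# => .  t=0,i=4
  [0] ..... => #  t=6,i=5
  bits 00110011110110001100000111110001 = 869843441

869843441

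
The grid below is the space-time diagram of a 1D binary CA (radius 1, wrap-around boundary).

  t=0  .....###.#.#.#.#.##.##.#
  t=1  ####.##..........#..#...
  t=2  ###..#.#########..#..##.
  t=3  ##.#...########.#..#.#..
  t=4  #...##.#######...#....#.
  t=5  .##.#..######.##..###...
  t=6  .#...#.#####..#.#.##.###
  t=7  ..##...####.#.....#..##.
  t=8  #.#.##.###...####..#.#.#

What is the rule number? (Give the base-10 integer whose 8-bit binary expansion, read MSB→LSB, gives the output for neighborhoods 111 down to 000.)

153

  ###|#  b7=1 t=0,i=6
  ##.|.  b6=0 t=0,i=7
  #.#|.  b5=0 t=0,i=8
  #..|#  b4=1 t=0,i=0
  .##|#  b3=1 t=0,i=5
  .#.|.  b2=0 t=0,i=9
  ..#|.  b1=0 t=0,i=4
  ...|#  b0=1 t=0,i=1
  bits 10011001 = 153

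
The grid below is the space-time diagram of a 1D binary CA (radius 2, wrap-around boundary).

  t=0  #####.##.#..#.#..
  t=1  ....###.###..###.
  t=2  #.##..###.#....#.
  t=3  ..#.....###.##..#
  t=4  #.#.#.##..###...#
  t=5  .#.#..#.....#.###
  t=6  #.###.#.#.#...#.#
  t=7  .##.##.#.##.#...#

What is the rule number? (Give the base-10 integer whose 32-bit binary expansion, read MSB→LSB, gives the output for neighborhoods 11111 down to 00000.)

1020462682

  nb #####: next=.  (t=0,i=2, bit31=0)
  nb ####.: next=.  (t=0,i=3, bit30=0)
  nb ###.#: next=#  (t=0,i=4, bit29=1)
  nb ###..: next=#  (t=1,i=10, bit28=1)
  nb ##.##: next=#  (t=0,i=5, bit27=1)
  nb ##.#.: next=#  (t=0,i=8, bit26=1)
  nb ##..#: next=.  (t=1,i=11, bit25=0)
  nb ##...: next=.  (t=1,i=16, bit24=0)
  nb #.###: next=#  (t=1,i=8, bit23=1)
  nb #.##.: next=#  (t=0,i=6, bit22=1)
  nb #.#.#: next=.  (t=2,i=0, bit21=0)
  nb #.#..: next=#  (t=0,i=9, bit20=1)
  nb #..##: next=.  (t=0,i=16, bit19=0)
  nb #..#.: next=.  (t=0,i=11, bit18=0)
  nb #...#: next=#  (t=4,i=14, bit17=1)
  nb #....: next=#  (t=1,i=0, bit16=1)
  nb .####: next=.  (t=0,i=1, bit15=0)
  nb .###.: next=.  (t=1,i=5, bit14=0)
  nb .##.#: next=.  (t=0,i=7, bit13=0)
  nb .##..: next=.  (t=2,i=3, bit12=0)
  nb .#.##: next=.  (t=2,i=1, bit11=0)
  nb .#.#.: next=#  (t=0,i=13, bit10=1)
  nb .#..#: next=#  (t=0,i=10, bit9=1)
  nb .#...: next=.  (t=2,i=11, bit8=0)
  nb ..###: next=.  (t=0,i=0, bit7=0)
  nb ..##.: next=#  (t=4,i=16, bit6=1)
  nb ..#.#: next=.  (t=0,i=12, bit5=0)
  nb ..#..: next=#  (t=3,i=2, bit4=1)
  nb ...##: next=#  (t=1,i=3, bit3=1)
  nb ...#.: next=.  (t=2,i=14, bit2=0)
  nb ....#: next=#  (t=1,i=2, bit1=1)
  nb .....: next=.  (t=1,i=1, bit0=0)
  bits 00111100110100110000011001011010 = 1020462682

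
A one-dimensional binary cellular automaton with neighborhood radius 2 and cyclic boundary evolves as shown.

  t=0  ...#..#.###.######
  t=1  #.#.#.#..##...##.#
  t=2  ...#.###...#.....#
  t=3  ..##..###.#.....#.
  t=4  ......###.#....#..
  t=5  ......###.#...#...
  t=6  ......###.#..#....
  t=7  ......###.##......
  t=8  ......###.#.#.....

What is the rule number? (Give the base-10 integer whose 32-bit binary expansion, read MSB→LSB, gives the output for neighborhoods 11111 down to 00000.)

  nb #####: next=#  (t=0,i=14, bit31=1)
  nb ####.: next=.  (t=0,i=16, bit30=0)
  nb ###.#: next=#  (t=0,i=10, bit29=1)
  nb ###..: next=#  (t=0,i=17, bit28=1)
  nb ##.##: next=.  (t=0,i=11, bit27=0)
  nb ##.#.: next=.  (t=1,i=1, bit26=0)
  nb ##..#: next=.  (t=3,i=4, bit25=0)
  nb ##...: next=#  (t=0,i=0, bit24=1)
  nb #.###: next=.  (t=0,i=8, bit23=0)
  nb #.##.: next=#  (t=1,i=17, bit22=1)
  nb #.#.#: next=.  (t=1,i=2, bit21=0)
  nb #.#..: next=#  (t=1,i=6, bit20=1)
  nb #..##: next=.  (t=1,i=8, bit19=0)
  nb #..#.: next=.  (t=0,i=5, bit18=0)
  nb #...#: next=.  (t=0,i=1, bit17=0)
  nb #....: next=.  (t=2,i=13, bit16=0)
  nb .####: next=.  (t=0,i=13, bit15=0)
  nb .###.: next=#  (t=0,i=9, bit14=1)
  nb .##.#: next=.  (t=1,i=0, bit13=0)
  nb .##..: next=.  (t=1,i=10, bit12=0)
  nb .#.##: next=.  (t=0,i=7, bit11=0)
  nb .#.#.: next=#  (t=1,i=3, bit10=1)
  nb .#..#: next=#  (t=0,i=4, bit9=1)
  nb .#...: next=.  (t=2,i=0, bit8=0)
  nb ..###: next=#  (t=3,i=6, bit7=1)
  nb ..##.: next=.  (t=1,i=9, bit6=0)
  nb ..#.#: next=#  (t=0,i=6, bit5=1)
  nb ..#..: next=.  (t=0,i=3, bit4=0)
  nb ...##: next=.  (t=1,i=13, bit3=0)
  nb ...#.: next=#  (t=0,i=2, bit2=1)
  nb ....#: next=.  (t=2,i=15, bit1=0)
  nb .....: next=.  (t=2,i=14, bit0=0)
  bits 10110001010100000100011010100100 = 2974828196

2974828196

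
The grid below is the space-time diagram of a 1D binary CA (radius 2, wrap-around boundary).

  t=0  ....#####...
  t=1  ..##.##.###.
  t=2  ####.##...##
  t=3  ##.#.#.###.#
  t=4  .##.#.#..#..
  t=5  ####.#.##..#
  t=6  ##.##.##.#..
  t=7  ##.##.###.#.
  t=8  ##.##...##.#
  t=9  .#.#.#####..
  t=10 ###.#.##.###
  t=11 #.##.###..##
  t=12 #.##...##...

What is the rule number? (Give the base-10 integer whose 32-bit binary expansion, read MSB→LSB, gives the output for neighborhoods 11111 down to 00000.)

3074928238

  ##### -> #   bit 31 = 1  t=0,i=6
  ####. -> .   bit 30 = 0  t=0,i=7
  ###.# -> #   bit 29 = 1  t=2,i=3
  ###.. -> #   bit 28 = 1  t=0,i=8
  ##.## -> .   bit 27 = 0  t=1,i=4
  ##.#. -> #   bit 26 = 1  t=3,i=2
  ##..# -> #   bit 25 = 1  t=5,i=9
  ##... -> #   bit 24 = 1  t=0,i=9
  #.### -> .   bit 23 = 0  t=1,i=8
  #.##. -> #   bit 22 = 1  t=1,i=5
  #.#.# -> .   bit 21 = 0  t=3,i=3
  #.#.. -> .   bit 20 = 0  t=4,i=6
  #..## -> .   bit 19 = 0  t=5,i=10
  #..#. -> #   bit 18 = 1  t=4,i=8
  #...# -> #   bit 17 = 1  t=1,i=0
  #.... -> #   bit 16 = 1  t=0,i=10
  .#### -> #   bit 15 = 1  t=0,i=5
  .###. -> .   bit 14 = 0  t=1,i=9
  .##.# -> #   bit 13 = 1  t=1,i=3
  .##.. -> .   bit 12 = 0  t=2,i=6
  .#.## -> #   bit 11 = 1  t=3,i=6
  .#.#. -> #   bit 10 = 1  t=3,i=4
  .#..# -> #   bit 9 = 1  t=4,i=7
  .#... -> .   bit 8 = 0  t=4,i=10
  ..### -> .   bit 7 = 0  t=0,i=4
  ..##. -> #   bit 6 = 1  t=1,i=2
  ..#.# -> #   bit 5 = 1  t=9,i=1
  ..#.. -> .   bit 4 = 0  t=4,i=9
  ...## -> #   bit 3 = 1  t=0,i=3
  ...#. -> #   bit 2 = 1  t=9,i=0
  ....# -> #   bit 1 = 1  t=0,i=2
  ..... -> .   bit 0 = 0  t=0,i=0
  bits 10110111010001111010111001101110 = 3074928238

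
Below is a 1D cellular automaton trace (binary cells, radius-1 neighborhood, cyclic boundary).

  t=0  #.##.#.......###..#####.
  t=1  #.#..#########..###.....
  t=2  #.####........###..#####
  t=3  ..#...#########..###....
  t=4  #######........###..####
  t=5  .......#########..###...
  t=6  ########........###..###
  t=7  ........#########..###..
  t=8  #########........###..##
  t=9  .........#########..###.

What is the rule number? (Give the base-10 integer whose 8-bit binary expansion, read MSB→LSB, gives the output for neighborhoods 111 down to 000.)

  [7] ### => .  t=0,i=14
  [6] ##. => .  t=0,i=3
  [5] #.# => .  t=0,i=1
  [4] #.. => #  t=0,i=6
  [3] .## => #  t=0,i=2
  [2] .#. => #  t=0,i=0
  [1] ..# => #  t=0,i=12
  [0] ... => #  t=0,i=7
  bits 00011111 = 31

31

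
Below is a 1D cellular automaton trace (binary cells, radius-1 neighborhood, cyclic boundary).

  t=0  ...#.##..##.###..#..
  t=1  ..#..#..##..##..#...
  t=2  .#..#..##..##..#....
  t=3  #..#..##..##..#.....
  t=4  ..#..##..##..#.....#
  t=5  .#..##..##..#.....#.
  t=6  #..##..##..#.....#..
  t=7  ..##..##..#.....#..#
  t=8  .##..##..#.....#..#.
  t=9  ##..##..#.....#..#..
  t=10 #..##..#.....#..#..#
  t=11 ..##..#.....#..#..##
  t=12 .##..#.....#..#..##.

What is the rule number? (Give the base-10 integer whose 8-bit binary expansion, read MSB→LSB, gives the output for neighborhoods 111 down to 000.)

  ###|#  b7=1 t=0,i=13
  ##.|.  b6=0 t=0,i=6
  #.#|.  b5=0 t=0,i=4
  #..|.  b4=0 t=0,i=7
  .##|#  b3=1 t=0,i=5
  .#.|.  b2=0 t=0,i=3
  ..#|#  b1=1 t=0,i=2
  ...|.  b0=0 t=0,i=0
  bits 10001010 = 138

138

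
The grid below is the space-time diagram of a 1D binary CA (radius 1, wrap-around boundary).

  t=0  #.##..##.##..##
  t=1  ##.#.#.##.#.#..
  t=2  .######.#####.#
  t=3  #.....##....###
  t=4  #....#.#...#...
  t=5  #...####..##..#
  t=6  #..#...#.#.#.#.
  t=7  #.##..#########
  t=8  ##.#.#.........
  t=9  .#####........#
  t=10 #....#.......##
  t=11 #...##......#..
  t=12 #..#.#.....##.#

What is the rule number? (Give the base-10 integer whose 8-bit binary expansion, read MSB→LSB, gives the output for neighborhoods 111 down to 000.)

  ###|.  b7=0 t=0,i=14
  ##.|#  b6=1 t=0,i=0
  #.#|#  b5=1 t=0,i=1
  #..|.  b4=0 t=0,i=4
  .##|.  b3=0 t=0,i=2
  .#.|#  b2=1 t=1,i=3
  ..#|#  b1=1 t=0,i=5
  ...|.  b0=0 t=3,i=2
  bits 01100110 = 102

102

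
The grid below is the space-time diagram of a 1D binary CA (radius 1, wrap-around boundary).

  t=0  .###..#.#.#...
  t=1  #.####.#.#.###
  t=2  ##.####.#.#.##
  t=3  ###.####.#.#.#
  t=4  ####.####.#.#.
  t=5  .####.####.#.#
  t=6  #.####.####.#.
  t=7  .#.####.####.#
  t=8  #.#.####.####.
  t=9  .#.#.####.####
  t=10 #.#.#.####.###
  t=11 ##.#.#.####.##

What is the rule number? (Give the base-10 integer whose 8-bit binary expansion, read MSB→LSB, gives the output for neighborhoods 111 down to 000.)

243

  ### -> #   bit 7 = 1  t=0,i=2
  ##. -> #   bit 6 = 1  t=0,i=3
  #.# -> #   bit 5 = 1  t=0,i=7
  #.. -> #   bit 4 = 1  t=0,i=4
  .## -> .   bit 3 = 0  t=0,i=1
  .#. -> .   bit 2 = 0  t=0,i=6
  ..# -> #   bit 1 = 1  t=0,i=0
  ... -> #   bit 0 = 1  t=0,i=12
  bits 11110011 = 243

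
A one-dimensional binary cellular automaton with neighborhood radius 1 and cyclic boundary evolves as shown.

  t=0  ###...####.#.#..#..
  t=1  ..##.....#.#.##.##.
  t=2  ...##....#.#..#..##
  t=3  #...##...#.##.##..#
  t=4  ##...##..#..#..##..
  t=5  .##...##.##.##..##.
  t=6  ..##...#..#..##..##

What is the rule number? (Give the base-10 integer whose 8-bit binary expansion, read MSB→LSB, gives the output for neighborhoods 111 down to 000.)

84

  [7] ### => .  t=0,i=1
  [6] ##. => #  t=0,i=2
  [5] #.# => .  t=0,i=10
  [4] #.. => #  t=0,i=3
  [3] .## => .  t=0,i=0
  [2] .#. => #  t=0,i=11
  [1] ..# => .  t=0,i=5
  [0] ... => .  t=0,i=4
  bits 01010100 = 84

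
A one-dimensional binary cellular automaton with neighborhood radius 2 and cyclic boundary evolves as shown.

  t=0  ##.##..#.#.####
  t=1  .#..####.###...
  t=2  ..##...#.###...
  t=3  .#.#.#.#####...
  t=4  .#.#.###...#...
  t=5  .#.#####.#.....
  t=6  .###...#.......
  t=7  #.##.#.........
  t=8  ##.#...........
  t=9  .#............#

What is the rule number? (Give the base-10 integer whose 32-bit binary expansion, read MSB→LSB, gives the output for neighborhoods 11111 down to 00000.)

  #####|.  b31=0 t=0,i=13
  ####.|.  b30=0 t=0,i=0
  ###.#|#  b29=1 t=0,i=1
  ###..|#  b28=1 t=1,i=11
  ##.##|.  b27=0 t=0,i=2
  ##.#.|.  b26=0 t=5,i=8
  ##..#|#  b25=1 t=0,i=5
  ##...|.  b24=0 t=1,i=12
  #.###|#  b23=1 t=0,i=11
  #.##.|.  b22=0 t=0,i=3
  #.#.#|#  b21=1 t=0,i=9
  #.#..|.  b20=0 t=5,i=9
  #..##|#  b19=1 t=1,i=3
  #..#.|#  b18=1 t=0,i=6
  #...#|#  b17=1 t=2,i=5
  #....|.  b16=0 t=1,i=13
  .####|.  b15=0 t=0,i=12
  .###.|#  b14=1 t=1,i=10
  .##.#|#  b13=1 t=7,i=3
  .##..|#  b12=1 t=0,i=4
  .#.##|#  b11=1 t=0,i=10
  .#.#.|.  b10=0 t=0,i=8
  .#..#|#  b9=1 t=1,i=2
  .#...|.  b8=0 t=4,i=12
  ..###|.  b7=0 t=1,i=4
  ..##.|.  b6=0 t=2,i=2
  ..#.#|#  b5=1 t=0,i=7
  ..#..|.  b4=0 t=1,i=1
  ...##|#  b3=1 t=2,i=1
  ...#.|.  b2=0 t=1,i=0
  ....#|.  b1=0 t=1,i=14
  .....|.  b0=0 t=2,i=14
  bits 00110010101011100111101000101000 = 850295336

850295336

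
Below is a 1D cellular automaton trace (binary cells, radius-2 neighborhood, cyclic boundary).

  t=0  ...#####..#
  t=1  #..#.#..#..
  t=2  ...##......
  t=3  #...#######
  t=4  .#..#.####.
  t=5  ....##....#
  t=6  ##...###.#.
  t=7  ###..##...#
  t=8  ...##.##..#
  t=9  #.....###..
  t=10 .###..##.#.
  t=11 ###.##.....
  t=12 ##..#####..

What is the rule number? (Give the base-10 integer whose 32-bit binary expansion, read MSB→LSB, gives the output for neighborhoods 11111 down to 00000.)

2202623397

  nb #####: next=#  (t=0,i=5, bit31=1)
  nb ####.: next=.  (t=0,i=6, bit30=0)
  nb ###.#: next=.  (t=6,i=7, bit29=0)
  nb ###..: next=.  (t=0,i=7, bit28=0)
  nb ##.##: next=.  (t=8,i=5, bit27=0)
  nb ##.#.: next=.  (t=6,i=8, bit26=0)
  nb ##..#: next=#  (t=0,i=8, bit25=1)
  nb ##...: next=#  (t=2,i=5, bit24=1)
  nb #.###: next=.  (t=4,i=6, bit23=0)
  nb #.##.: next=#  (t=6,i=0, bit22=1)
  nb #.#.#: next=.  (t=6,i=9, bit21=0)
  nb #.#..: next=.  (t=1,i=5, bit20=0)
  nb #..##: next=#  (t=7,i=4, bit19=1)
  nb #..#.: next=.  (t=0,i=9, bit18=0)
  nb #...#: next=.  (t=0,i=1, bit17=0)
  nb #....: next=#  (t=2,i=6, bit16=1)
  nb .####: next=.  (t=0,i=4, bit15=0)
  nb .###.: next=#  (t=6,i=6, bit14=1)
  nb .##.#: next=.  (t=8,i=4, bit13=0)
  nb .##..: next=#  (t=2,i=4, bit12=1)
  nb .#.##: next=#  (t=4,i=5, bit11=1)
  nb .#.#.: next=#  (t=1,i=4, bit10=1)
  nb .#..#: next=.  (t=1,i=1, bit9=0)
  nb .#...: next=#  (t=0,i=0, bit8=1)
  nb ..###: next=#  (t=0,i=3, bit7=1)
  nb ..##.: next=.  (t=2,i=3, bit6=0)
  nb ..#.#: next=#  (t=1,i=3, bit5=1)
  nb ..#..: next=.  (t=0,i=10, bit4=0)
  nb ...##: next=.  (t=0,i=2, bit3=0)
  nb ...#.: next=#  (t=5,i=9, bit2=1)
  nb ....#: next=.  (t=2,i=1, bit1=0)
  nb .....: next=#  (t=2,i=0, bit0=1)
  bits 10000011010010010101110110100101 = 2202623397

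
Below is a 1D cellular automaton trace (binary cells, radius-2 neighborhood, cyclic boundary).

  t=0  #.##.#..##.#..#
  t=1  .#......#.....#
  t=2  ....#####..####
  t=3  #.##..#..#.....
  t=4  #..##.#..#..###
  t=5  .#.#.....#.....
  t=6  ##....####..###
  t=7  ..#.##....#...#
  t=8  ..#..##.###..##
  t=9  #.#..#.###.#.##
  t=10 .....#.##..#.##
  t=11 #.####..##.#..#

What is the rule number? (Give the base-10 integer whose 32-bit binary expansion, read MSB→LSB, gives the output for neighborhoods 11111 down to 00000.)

  #####|#  b31=1 t=2,i=6
  ####.|.  b30=0 t=2,i=7
  ###.#|.  b29=0 t=9,i=0
  ###..|.  b28=0 t=2,i=8
  ##.##|#  b27=1 t=0,i=1
  ##.#.|.  b26=0 t=0,i=4
  ##..#|#  b25=1 t=2,i=9
  ##...|#  b24=1 t=2,i=0
  #.###|#  b23=1 t=8,i=8
  #.##.|.  b22=0 t=0,i=2
  #.#.#|#  b21=1 t=9,i=11
  #.#..|.  b20=0 t=0,i=5
  #..##|.  b19=0 t=0,i=7
  #..#.|.  b18=0 t=3,i=5
  #...#|.  b17=0 t=7,i=12
  #....|.  b16=0 t=1,i=3
  .####|.  b15=0 t=2,i=5
  .###.|#  b14=1 t=8,i=9
  .##.#|.  b13=0 t=0,i=0
  .##..|#  b12=1 t=3,i=3
  .#.##|.  b11=0 t=3,i=1
  .#.#.|.  b10=0 t=1,i=0
  .#..#|.  b9=0 t=0,i=6
  .#...|.  b8=0 t=1,i=2
  ..###|.  b7=0 t=2,i=4
  ..##.|#  b6=1 t=0,i=8
  ..#.#|#  b5=1 t=1,i=14
  ..#..|#  b4=1 t=1,i=8
  ...##|#  b3=1 t=2,i=3
  ...#.|#  b2=1 t=1,i=7
  ....#|#  b1=1 t=1,i=6
  .....|#  b0=1 t=1,i=4
  bits 10001011101000000101000001111111 = 2342539391

2342539391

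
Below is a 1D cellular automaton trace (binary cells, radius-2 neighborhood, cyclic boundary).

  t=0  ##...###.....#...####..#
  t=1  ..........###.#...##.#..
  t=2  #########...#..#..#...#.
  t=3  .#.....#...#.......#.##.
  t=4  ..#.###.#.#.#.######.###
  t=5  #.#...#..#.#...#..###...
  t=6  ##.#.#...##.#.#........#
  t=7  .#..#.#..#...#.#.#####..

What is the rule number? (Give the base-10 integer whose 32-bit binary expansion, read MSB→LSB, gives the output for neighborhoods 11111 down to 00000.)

  ##### -> .   bit 31 = 0  t=2,i=2
  ####. -> #   bit 30 = 1  t=0,i=19
  ###.# -> #   bit 29 = 1  t=1,i=12
  ###.. -> .   bit 28 = 0  t=0,i=1
  ##.## -> #   bit 27 = 1  t=4,i=20
  ##.#. -> .   bit 26 = 0  t=1,i=13
  ##..# -> #   bit 25 = 1  t=0,i=21
  ##... -> .   bit 24 = 0  t=0,i=2
  #.### -> .   bit 23 = 0  t=2,i=0
  #.##. -> #   bit 22 = 1  t=3,i=21
  #.#.# -> .   bit 21 = 0  t=4,i=8
  #.#.. -> .   bit 20 = 0  t=1,i=14
  #..## -> .   bit 19 = 0  t=0,i=22
  #..#. -> .   bit 18 = 0  t=2,i=14
  #...# -> .   bit 17 = 0  t=0,i=3
  #.... -> .   bit 16 = 0  t=0,i=9
  .#### -> #   bit 15 = 1  t=0,i=18
  .###. -> .   bit 14 = 0  t=0,i=0
  .##.# -> .   bit 13 = 0  t=1,i=19
  .##.. -> #   bit 12 = 1  t=3,i=22
  .#.## -> .   bit 11 = 0  t=2,i=23
  .#.#. -> #   bit 10 = 1  t=4,i=9
  .#..# -> .   bit 9 = 0  t=2,i=13
  .#... -> #   bit 8 = 1  t=0,i=14
  ..### -> .   bit 7 = 0  t=0,i=5
  ..##. -> #   bit 6 = 1  t=1,i=18
  ..#.# -> #   bit 5 = 1  t=2,i=22
  ..#.. -> .   bit 4 = 0  t=0,i=13
  ...## -> .   bit 3 = 0  t=0,i=4
  ...#. -> #   bit 2 = 1  t=0,i=12
  ....# -> #   bit 1 = 1  t=0,i=11
  ..... -> #   bit 0 = 1  t=0,i=10
  bits 01101010010000001001010101100111 = 1782617447

1782617447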